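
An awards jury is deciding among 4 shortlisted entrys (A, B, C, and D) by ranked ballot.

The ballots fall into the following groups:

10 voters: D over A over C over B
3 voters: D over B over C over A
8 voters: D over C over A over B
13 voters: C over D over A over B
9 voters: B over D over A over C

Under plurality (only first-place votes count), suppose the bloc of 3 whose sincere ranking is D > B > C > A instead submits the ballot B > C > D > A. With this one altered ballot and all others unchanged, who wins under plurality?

First-place totals with the altered ballot: A 0, B 12, C 13, D 18.
The winner is unchanged: still D.

D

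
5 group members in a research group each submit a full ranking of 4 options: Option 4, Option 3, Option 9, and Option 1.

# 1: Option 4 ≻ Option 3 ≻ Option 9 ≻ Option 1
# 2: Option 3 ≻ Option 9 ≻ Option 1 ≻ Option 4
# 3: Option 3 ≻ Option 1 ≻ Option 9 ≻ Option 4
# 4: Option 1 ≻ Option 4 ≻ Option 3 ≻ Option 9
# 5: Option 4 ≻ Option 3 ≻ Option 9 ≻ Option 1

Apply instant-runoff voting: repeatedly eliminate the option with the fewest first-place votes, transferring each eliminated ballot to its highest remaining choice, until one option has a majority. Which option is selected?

Round 1: Option 4 2, Option 3 2, Option 1 1, Option 9 0. Option 9 has the fewest and is eliminated.
Round 2: Option 4 2, Option 3 2, Option 1 1. Option 1 has the fewest and is eliminated.
Round 3: Option 4 3, Option 3 2. Option 4 has a majority.

Option 4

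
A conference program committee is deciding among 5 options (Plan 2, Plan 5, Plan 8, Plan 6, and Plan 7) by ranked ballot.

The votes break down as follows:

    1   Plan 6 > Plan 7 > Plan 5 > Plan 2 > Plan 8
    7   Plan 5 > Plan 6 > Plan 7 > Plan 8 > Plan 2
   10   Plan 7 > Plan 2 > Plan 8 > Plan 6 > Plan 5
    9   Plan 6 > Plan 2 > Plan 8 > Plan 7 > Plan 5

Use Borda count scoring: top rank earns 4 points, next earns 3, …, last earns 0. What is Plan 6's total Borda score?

Borda scores:
  Plan 2: 1 + 7·0 + 10·3 + 9·3 = 58
  Plan 5: 2 + 7·4 + 10·0 + 9·0 = 30
  Plan 8: 0 + 7·1 + 10·2 + 9·2 = 45
  Plan 6: 4 + 7·3 + 10·1 + 9·4 = 71
  Plan 7: 3 + 7·2 + 10·4 + 9·1 = 66

71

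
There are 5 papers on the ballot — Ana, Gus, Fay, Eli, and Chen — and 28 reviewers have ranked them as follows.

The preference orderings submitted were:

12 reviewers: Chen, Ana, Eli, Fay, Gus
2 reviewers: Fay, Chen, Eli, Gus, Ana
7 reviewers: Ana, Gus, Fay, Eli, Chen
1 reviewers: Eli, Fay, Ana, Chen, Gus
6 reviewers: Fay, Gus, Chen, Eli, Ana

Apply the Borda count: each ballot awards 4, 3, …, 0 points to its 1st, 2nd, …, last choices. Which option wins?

Chen

Borda scores:
  Ana: 12·3 + 2·0 + 7·4 + 2 + 6·0 = 66
  Gus: 12·0 + 2·1 + 7·3 + 0 + 6·3 = 41
  Fay: 12·1 + 2·4 + 7·2 + 3 + 6·4 = 61
  Eli: 12·2 + 2·2 + 7·1 + 4 + 6·1 = 45
  Chen: 12·4 + 2·3 + 7·0 + 1 + 6·2 = 67
Chen has the highest total.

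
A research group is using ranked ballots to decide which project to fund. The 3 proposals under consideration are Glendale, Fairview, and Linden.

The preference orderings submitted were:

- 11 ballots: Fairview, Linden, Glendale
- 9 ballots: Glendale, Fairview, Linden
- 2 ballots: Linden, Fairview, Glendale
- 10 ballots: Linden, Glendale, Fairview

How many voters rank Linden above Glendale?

Ballots ranking Linden above Glendale: 11+2+10 = 23.
Ballots ranking Glendale above Linden: 9.
So 23 of 32 voters prefer Linden to Glendale.

23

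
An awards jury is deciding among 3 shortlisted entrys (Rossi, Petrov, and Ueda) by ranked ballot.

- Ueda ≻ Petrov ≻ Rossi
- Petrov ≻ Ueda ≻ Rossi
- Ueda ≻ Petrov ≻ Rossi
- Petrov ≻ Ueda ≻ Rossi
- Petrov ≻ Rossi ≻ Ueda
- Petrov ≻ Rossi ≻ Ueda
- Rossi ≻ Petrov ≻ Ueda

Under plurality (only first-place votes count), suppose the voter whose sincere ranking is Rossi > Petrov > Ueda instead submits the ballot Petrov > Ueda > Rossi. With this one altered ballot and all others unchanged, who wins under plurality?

Petrov

First-place totals with the altered ballot: Rossi 0, Petrov 5, Ueda 2.
The winner is unchanged: still Petrov.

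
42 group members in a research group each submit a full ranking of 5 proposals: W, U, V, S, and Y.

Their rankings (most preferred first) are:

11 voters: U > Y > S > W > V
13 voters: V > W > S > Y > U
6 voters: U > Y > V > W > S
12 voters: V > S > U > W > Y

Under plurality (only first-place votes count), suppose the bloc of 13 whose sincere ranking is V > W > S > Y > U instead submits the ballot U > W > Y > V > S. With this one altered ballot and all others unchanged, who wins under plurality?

U

First-place totals with the altered ballot: W 0, U 30, V 12, S 0, Y 0.
The switch changes the winner from V to U.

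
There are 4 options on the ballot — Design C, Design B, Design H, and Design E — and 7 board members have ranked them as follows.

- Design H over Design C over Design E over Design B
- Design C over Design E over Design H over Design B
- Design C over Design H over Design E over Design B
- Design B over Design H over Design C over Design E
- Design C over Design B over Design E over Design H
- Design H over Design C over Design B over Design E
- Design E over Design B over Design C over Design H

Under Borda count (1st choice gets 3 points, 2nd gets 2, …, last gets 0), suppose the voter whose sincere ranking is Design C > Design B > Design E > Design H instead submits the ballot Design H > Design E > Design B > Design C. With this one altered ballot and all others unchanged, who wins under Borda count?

Borda totals with the altered ballot: Design C 12, Design B 7, Design H 14, Design E 9.
The switch changes the winner from Design C to Design H.

Design H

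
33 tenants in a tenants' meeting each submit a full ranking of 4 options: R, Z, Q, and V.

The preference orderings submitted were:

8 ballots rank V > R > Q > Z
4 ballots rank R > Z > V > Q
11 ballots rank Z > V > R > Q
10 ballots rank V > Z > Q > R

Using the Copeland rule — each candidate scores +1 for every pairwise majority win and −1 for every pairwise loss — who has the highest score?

V

Pairwise results:
  R vs Z: Z wins 21–12.
  R vs Q: R wins 23–10.
  R vs V: V wins 29–4.
  Z vs Q: Z wins 25–8.
  Z vs V: V wins 18–15.
  Q vs V: V wins 33–0.
Copeland scores (wins − losses):
  R: 1 − 2 = -1
  Z: 2 − 1 = 1
  Q: 0 − 3 = -3
  V: 3 − 0 = 3
V has the best Copeland score.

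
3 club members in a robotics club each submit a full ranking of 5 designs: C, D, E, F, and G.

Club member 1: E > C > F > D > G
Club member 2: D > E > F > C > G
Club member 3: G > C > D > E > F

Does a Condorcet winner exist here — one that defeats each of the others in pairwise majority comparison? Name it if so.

There is no Condorcet winner

Head-to-head results (3 voters total):
C vs D: C wins 2–1.
C vs E: E wins 2–1.
C vs F: C wins 2–1.
C vs G: C wins 2–1.
D vs E: D wins 2–1.
D vs F: D wins 2–1.
D vs G: D wins 2–1.
E vs F: E wins 3–0.
E vs G: E wins 2–1.
F vs G: F wins 2–1.
No candidate beats all others: C beats D beats E beats C, a majority cycle.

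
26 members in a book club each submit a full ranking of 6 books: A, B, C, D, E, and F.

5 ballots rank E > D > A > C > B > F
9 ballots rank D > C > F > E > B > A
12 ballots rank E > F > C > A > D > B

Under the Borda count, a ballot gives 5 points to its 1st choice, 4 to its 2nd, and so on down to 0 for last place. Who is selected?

E

Borda scores:
  A: 5·3 + 9·0 + 12·2 = 39
  B: 5·1 + 9·1 + 12·0 = 14
  C: 5·2 + 9·4 + 12·3 = 82
  D: 5·4 + 9·5 + 12·1 = 77
  E: 5·5 + 9·2 + 12·5 = 103
  F: 5·0 + 9·3 + 12·4 = 75
E has the highest total.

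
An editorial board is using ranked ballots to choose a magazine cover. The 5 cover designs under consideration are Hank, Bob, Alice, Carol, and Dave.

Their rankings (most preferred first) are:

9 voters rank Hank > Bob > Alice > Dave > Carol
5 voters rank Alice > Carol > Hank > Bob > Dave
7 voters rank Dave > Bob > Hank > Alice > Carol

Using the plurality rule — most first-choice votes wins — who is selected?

First-place vote totals:
  Hank: 9
  Bob: 0
  Alice: 5
  Carol: 0
  Dave: 7
Hank has the most first-place votes.

Hank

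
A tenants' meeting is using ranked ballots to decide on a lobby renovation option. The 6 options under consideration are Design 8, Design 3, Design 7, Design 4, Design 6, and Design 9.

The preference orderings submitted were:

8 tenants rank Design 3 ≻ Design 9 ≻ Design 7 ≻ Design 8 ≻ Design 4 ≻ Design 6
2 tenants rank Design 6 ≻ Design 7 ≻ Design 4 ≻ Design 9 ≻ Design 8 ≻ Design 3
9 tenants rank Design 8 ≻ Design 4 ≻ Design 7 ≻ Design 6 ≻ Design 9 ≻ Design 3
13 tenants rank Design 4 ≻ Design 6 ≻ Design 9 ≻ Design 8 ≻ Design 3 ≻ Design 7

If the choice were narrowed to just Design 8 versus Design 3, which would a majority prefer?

Ballots ranking Design 8 above Design 3: 2+9+13 = 24.
Ballots ranking Design 3 above Design 8: 8.
Design 8 wins the head-to-head, 24–8.

Design 8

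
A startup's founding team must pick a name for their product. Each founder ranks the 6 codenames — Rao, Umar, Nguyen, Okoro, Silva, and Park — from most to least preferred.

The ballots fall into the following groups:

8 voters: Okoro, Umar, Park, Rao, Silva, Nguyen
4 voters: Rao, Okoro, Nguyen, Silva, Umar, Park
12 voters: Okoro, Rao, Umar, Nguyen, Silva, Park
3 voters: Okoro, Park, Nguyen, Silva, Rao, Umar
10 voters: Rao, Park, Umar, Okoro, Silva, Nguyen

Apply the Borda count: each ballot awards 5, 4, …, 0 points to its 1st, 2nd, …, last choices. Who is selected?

Okoro

Borda scores:
  Rao: 8·2 + 4·5 + 12·4 + 3·1 + 10·5 = 137
  Umar: 8·4 + 4·1 + 12·3 + 3·0 + 10·3 = 102
  Nguyen: 8·0 + 4·3 + 12·2 + 3·3 + 10·0 = 45
  Okoro: 8·5 + 4·4 + 12·5 + 3·5 + 10·2 = 151
  Silva: 8·1 + 4·2 + 12·1 + 3·2 + 10·1 = 44
  Park: 8·3 + 4·0 + 12·0 + 3·4 + 10·4 = 76
Okoro has the highest total.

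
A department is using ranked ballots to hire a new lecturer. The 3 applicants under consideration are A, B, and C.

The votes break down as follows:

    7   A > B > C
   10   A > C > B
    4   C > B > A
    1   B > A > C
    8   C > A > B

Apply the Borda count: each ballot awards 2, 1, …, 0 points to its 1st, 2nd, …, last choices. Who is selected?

A

Borda scores:
  A: 7·2 + 10·2 + 4·0 + 1 + 8·1 = 43
  B: 7·1 + 10·0 + 4·1 + 2 + 8·0 = 13
  C: 7·0 + 10·1 + 4·2 + 0 + 8·2 = 34
A has the highest total.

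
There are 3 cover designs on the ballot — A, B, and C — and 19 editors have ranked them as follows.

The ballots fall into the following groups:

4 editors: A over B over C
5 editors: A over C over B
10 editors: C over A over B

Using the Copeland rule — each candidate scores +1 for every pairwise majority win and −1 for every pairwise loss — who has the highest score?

C

Pairwise results:
  A vs B: A wins 19–0.
  A vs C: C wins 10–9.
  B vs C: C wins 15–4.
Copeland scores (wins − losses):
  A: 1 − 1 = 0
  B: 0 − 2 = -2
  C: 2 − 0 = 2
C has the best Copeland score.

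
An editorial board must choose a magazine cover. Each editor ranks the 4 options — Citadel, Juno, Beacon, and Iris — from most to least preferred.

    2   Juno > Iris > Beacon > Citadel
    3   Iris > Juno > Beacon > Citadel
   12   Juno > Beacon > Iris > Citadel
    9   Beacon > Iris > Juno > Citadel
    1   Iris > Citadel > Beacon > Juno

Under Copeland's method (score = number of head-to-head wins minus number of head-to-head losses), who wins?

Juno

Pairwise results:
  Citadel vs Juno: Juno wins 26–1.
  Citadel vs Beacon: Beacon wins 26–1.
  Citadel vs Iris: Iris wins 27–0.
  Juno vs Beacon: Juno wins 17–10.
  Juno vs Iris: Juno wins 14–13.
  Beacon vs Iris: Beacon wins 21–6.
Copeland scores (wins − losses):
  Citadel: 0 − 3 = -3
  Juno: 3 − 0 = 3
  Beacon: 2 − 1 = 1
  Iris: 1 − 2 = -1
Juno has the best Copeland score.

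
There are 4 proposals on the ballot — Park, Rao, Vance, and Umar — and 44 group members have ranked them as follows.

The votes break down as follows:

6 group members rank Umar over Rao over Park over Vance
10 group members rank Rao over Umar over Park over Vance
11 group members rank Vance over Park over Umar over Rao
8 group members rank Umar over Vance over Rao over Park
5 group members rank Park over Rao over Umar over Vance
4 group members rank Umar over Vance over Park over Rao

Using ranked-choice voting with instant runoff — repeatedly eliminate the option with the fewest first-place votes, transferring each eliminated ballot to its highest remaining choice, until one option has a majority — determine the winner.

Umar

Round 1: Umar 18, Vance 11, Rao 10, Park 5. Park has the fewest and is eliminated.
Round 2: Umar 18, Rao 15, Vance 11. Vance has the fewest and is eliminated.
Round 3: Umar 29, Rao 15. Umar has a majority.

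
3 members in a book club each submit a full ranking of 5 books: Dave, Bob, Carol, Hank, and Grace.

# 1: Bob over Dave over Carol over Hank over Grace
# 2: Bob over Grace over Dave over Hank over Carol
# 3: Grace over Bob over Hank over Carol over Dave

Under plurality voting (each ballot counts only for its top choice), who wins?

First-place vote totals:
  Dave: 0
  Bob: 2
  Carol: 0
  Hank: 0
  Grace: 1
Bob has the most first-place votes.

Bob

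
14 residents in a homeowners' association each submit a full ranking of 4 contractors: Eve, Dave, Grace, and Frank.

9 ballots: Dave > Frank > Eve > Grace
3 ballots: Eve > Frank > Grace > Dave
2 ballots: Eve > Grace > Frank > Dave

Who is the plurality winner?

First-place vote totals:
  Eve: 5
  Dave: 9
  Grace: 0
  Frank: 0
Dave has the most first-place votes.

Dave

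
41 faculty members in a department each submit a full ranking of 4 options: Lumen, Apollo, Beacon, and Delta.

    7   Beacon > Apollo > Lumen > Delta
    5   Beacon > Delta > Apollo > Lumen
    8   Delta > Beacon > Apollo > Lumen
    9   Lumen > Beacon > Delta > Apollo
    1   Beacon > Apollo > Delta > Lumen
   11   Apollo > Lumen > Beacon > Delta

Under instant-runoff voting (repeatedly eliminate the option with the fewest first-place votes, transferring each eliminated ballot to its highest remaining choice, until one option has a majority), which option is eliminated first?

Delta

Round 1: Beacon 13, Apollo 11, Lumen 9, Delta 8. Delta has the fewest and is eliminated.
Round 2: Beacon 21, Apollo 11, Lumen 9. Beacon has a majority.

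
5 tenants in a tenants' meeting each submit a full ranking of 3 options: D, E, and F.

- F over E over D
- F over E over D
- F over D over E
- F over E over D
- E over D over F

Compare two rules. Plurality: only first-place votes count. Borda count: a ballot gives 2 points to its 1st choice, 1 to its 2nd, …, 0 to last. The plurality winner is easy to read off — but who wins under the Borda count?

F

Plurality first-place counts: D 0, E 1, F 4 → F.
Borda totals: D 2, E 5, F 8 → F.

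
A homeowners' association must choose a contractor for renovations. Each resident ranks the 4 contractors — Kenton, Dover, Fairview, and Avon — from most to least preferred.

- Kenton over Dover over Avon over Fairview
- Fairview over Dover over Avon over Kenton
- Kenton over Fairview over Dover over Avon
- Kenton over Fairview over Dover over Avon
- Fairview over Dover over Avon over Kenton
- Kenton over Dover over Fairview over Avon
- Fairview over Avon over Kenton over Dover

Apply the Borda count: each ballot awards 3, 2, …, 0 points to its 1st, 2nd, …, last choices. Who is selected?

Borda scores:
  Kenton: 3 + 0 + 3 + 3 + 0 + 3 + 1 = 13
  Dover: 2 + 2 + 1 + 1 + 2 + 2 + 0 = 10
  Fairview: 0 + 3 + 2 + 2 + 3 + 1 + 3 = 14
  Avon: 1 + 1 + 0 + 0 + 1 + 0 + 2 = 5
Fairview has the highest total.

Fairview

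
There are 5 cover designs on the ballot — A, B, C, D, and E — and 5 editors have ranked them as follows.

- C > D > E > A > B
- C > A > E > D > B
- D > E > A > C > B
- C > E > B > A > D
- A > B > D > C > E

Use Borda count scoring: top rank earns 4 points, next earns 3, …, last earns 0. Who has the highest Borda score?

Borda scores:
  A: 1 + 3 + 2 + 1 + 4 = 11
  B: 0 + 0 + 0 + 2 + 3 = 5
  C: 4 + 4 + 1 + 4 + 1 = 14
  D: 3 + 1 + 4 + 0 + 2 = 10
  E: 2 + 2 + 3 + 3 + 0 = 10
C has the highest total.

C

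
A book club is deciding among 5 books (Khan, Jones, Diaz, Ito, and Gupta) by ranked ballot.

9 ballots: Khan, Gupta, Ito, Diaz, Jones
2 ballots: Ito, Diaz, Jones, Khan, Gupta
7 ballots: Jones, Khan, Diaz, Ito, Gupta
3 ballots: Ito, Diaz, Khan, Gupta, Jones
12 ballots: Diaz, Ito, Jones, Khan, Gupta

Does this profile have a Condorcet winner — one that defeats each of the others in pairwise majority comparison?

Head-to-head results (33 voters total):
Khan vs Jones: Jones wins 21–12.
Khan vs Diaz: Diaz wins 17–16.
Khan vs Ito: Ito wins 17–16.
Khan vs Gupta: Khan wins 33–0.
Jones vs Diaz: Diaz wins 26–7.
Jones vs Ito: Ito wins 26–7.
Jones vs Gupta: Jones wins 21–12.
Diaz vs Ito: Diaz wins 19–14.
Diaz vs Gupta: Diaz wins 24–9.
Ito vs Gupta: Ito wins 24–9.
Diaz beats each rival — Khan (17–16), Jones (26–7), Ito (19–14), Gupta (24–9) — so Diaz is the Condorcet winner.

Yes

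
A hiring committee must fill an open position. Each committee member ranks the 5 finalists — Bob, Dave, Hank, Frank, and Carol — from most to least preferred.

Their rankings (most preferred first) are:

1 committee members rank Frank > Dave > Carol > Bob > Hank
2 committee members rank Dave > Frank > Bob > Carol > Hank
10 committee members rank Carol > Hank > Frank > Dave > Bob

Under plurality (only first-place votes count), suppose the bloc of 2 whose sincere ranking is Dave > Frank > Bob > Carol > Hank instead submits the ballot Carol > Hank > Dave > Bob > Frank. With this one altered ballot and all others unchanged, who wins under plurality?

Carol

First-place totals with the altered ballot: Bob 0, Dave 0, Hank 0, Frank 1, Carol 12.
The winner is unchanged: still Carol.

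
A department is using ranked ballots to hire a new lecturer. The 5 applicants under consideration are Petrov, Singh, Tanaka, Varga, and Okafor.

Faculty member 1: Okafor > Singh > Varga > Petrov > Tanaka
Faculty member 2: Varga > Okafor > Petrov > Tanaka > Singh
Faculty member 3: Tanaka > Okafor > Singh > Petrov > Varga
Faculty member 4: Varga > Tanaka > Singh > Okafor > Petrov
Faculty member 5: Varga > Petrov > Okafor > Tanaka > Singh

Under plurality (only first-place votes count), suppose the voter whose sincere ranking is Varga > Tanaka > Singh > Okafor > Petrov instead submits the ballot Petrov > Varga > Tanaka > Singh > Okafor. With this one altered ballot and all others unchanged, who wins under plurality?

First-place totals with the altered ballot: Petrov 1, Singh 0, Tanaka 1, Varga 2, Okafor 1.
The winner is unchanged: still Varga.

Varga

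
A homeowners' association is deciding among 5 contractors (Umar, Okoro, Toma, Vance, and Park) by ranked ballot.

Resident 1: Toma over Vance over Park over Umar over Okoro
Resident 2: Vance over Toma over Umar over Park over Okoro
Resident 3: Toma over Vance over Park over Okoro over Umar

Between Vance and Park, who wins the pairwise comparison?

Ballots ranking Vance above Park: 3.
Ballots ranking Park above Vance: 0.
Vance wins the head-to-head, 3–0.

Vance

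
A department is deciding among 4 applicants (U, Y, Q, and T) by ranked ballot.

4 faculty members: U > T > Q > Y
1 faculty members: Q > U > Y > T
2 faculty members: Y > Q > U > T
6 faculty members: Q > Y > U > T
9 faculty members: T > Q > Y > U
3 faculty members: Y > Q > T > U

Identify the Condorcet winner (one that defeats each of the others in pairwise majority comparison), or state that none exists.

Head-to-head results (25 voters total):
U vs Y: Y wins 20–5.
U vs Q: Q wins 21–4.
U vs T: U wins 13–12.
Y vs Q: Q wins 20–5.
Y vs T: T wins 13–12.
Q vs T: T wins 13–12.
No candidate beats all others: U beats T beats Y beats U, a majority cycle.

None — there is no Condorcet winner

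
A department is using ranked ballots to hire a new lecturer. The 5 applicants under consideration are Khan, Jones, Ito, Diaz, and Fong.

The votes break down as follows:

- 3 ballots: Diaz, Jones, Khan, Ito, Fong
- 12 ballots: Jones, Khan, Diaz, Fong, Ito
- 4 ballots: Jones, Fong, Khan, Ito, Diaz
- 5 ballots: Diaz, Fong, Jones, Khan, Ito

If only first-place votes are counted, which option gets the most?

First-place vote totals:
  Khan: 0
  Jones: 16
  Ito: 0
  Diaz: 8
  Fong: 0
Jones has the most first-place votes.

Jones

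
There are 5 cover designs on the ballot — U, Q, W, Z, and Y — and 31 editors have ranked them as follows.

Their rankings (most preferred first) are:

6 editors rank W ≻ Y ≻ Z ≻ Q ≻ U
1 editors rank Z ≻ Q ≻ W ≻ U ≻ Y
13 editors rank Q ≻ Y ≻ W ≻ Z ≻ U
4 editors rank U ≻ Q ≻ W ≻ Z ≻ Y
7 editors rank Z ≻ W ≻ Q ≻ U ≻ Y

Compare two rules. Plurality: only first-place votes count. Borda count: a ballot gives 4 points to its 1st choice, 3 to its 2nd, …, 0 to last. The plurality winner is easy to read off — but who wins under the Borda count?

Plurality first-place counts: U 4, Q 13, W 6, Z 8, Y 0 → Q.
Borda totals: U 24, Q 87, W 81, Z 61, Y 57 → Q.

Q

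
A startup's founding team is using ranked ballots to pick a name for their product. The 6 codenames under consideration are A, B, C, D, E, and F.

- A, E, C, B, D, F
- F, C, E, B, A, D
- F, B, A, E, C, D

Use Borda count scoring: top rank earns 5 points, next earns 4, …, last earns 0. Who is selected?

F

Borda scores:
  A: 5 + 1 + 3 = 9
  B: 2 + 2 + 4 = 8
  C: 3 + 4 + 1 = 8
  D: 1 + 0 + 0 = 1
  E: 4 + 3 + 2 = 9
  F: 0 + 5 + 5 = 10
F has the highest total.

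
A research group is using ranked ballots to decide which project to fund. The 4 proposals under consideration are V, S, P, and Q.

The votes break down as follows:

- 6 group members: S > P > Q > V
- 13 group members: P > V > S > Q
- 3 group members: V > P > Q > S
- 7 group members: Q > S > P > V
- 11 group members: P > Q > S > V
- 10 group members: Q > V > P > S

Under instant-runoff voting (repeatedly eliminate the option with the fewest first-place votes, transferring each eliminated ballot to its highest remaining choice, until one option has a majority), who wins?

Round 1: P 24, Q 17, S 6, V 3. V has the fewest and is eliminated.
Round 2: P 27, Q 17, S 6. P has a majority.

P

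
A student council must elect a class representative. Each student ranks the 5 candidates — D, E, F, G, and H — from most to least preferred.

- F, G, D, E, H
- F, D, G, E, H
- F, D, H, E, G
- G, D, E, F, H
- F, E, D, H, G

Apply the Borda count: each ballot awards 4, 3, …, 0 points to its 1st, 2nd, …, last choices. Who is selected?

F

Borda scores:
  D: 2 + 3 + 3 + 3 + 2 = 13
  E: 1 + 1 + 1 + 2 + 3 = 8
  F: 4 + 4 + 4 + 1 + 4 = 17
  G: 3 + 2 + 0 + 4 + 0 = 9
  H: 0 + 0 + 2 + 0 + 1 = 3
F has the highest total.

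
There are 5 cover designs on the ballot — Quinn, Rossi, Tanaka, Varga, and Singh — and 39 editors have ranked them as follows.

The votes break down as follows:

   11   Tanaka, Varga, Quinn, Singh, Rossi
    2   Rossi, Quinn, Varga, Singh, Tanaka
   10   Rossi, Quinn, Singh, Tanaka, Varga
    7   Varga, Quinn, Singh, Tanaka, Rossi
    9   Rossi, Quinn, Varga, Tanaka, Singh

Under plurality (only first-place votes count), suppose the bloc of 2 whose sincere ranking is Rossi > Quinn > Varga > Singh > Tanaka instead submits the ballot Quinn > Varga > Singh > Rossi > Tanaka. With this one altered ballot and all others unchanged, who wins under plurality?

First-place totals with the altered ballot: Quinn 2, Rossi 19, Tanaka 11, Varga 7, Singh 0.
The winner is unchanged: still Rossi.

Rossi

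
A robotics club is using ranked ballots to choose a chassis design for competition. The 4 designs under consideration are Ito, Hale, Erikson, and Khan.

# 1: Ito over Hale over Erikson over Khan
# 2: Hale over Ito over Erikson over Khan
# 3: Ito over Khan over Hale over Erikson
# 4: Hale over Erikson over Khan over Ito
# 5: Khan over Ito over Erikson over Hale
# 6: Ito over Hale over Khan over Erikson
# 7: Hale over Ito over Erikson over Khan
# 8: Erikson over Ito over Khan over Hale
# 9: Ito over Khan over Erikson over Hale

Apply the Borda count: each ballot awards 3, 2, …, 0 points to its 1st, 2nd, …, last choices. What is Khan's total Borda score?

10

Borda scores:
  Ito: 3 + 2 + 3 + 0 + 2 + 3 + 2 + 2 + 3 = 20
  Hale: 2 + 3 + 1 + 3 + 0 + 2 + 3 + 0 + 0 = 14
  Erikson: 1 + 1 + 0 + 2 + 1 + 0 + 1 + 3 + 1 = 10
  Khan: 0 + 0 + 2 + 1 + 3 + 1 + 0 + 1 + 2 = 10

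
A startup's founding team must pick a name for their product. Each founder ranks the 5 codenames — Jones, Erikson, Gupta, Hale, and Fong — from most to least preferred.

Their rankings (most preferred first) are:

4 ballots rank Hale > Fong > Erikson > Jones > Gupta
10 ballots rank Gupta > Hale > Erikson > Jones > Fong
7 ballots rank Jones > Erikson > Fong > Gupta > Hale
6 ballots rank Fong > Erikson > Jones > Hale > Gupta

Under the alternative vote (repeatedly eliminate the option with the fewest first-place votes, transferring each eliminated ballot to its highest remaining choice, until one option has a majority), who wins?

Round 1: Gupta 10, Jones 7, Fong 6, Hale 4, Erikson 0. Erikson has the fewest and is eliminated.
Round 2: Gupta 10, Jones 7, Fong 6, Hale 4. Hale has the fewest and is eliminated.
Round 3: Gupta 10, Fong 10, Jones 7. Jones has the fewest and is eliminated.
Round 4: Fong 17, Gupta 10. Fong has a majority.

Fong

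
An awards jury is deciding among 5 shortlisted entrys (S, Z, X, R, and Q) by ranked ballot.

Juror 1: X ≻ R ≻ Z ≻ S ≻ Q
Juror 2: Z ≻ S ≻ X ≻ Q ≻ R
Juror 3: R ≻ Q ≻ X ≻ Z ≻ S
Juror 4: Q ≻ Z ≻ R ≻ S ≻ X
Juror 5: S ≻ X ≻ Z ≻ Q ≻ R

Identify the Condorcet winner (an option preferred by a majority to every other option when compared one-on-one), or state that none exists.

Head-to-head results (5 voters total):
S vs Z: Z wins 4–1.
S vs X: S wins 3–2.
S vs R: R wins 3–2.
S vs Q: S wins 3–2.
Z vs X: X wins 3–2.
Z vs R: Z wins 3–2.
Z vs Q: Z wins 3–2.
X vs R: X wins 3–2.
X vs Q: X wins 3–2.
R vs Q: Q wins 3–2.
No candidate beats all others: S beats X beats Z beats S, a majority cycle.

None — there is no Condorcet winner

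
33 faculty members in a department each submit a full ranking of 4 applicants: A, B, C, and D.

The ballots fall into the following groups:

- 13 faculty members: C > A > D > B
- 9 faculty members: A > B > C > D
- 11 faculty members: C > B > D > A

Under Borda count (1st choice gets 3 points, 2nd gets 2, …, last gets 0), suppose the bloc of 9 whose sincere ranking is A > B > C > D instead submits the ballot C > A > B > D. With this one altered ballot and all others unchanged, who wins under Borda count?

C

Borda totals with the altered ballot: A 44, B 31, C 99, D 24.
The winner is unchanged: still C.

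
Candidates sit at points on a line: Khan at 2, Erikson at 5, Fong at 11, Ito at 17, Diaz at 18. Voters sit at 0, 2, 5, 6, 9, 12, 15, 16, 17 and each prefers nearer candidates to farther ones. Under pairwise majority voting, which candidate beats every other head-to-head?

With single-peaked preferences on a line, the Condorcet winner is the candidate closest to the median voter.
The median voter (position 9) is closest to Fong at 11.
Check: Fong vs Ito — voters closer to Fong: 6 of 9.

Fong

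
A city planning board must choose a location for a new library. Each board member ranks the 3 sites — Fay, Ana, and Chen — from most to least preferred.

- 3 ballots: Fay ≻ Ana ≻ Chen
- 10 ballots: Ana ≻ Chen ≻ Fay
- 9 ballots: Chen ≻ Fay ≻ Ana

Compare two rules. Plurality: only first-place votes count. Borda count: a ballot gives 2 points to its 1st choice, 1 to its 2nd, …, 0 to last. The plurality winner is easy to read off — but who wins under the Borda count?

Chen

Plurality first-place counts: Fay 3, Ana 10, Chen 9 → Ana.
Borda totals: Fay 15, Ana 23, Chen 28 → Chen.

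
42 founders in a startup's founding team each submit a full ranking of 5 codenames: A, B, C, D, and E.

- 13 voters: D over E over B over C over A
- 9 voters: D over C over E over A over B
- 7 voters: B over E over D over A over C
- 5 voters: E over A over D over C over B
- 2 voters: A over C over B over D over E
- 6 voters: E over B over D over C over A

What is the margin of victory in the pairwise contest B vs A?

10

Ballots ranking B above A: 13+7+6 = 26.
Ballots ranking A above B: 9+5+2 = 16.
B wins 26–16, a margin of 10.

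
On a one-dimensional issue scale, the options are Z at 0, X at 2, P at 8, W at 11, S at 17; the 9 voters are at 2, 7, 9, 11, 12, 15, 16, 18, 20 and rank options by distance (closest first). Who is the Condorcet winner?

With single-peaked preferences on a line, the Condorcet winner is the candidate closest to the median voter.
The median voter (position 12) is closest to W at 11.
Check: W vs S — voters closer to W: 5 of 9.

W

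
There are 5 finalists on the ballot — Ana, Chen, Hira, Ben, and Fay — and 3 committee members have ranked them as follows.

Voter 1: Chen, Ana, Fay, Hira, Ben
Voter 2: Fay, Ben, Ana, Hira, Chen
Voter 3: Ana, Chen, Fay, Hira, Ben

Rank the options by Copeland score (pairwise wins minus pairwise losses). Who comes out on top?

Pairwise results:
  Ana vs Chen: Ana wins 2–1.
  Ana vs Hira: Ana wins 3–0.
  Ana vs Ben: Ana wins 2–1.
  Ana vs Fay: Ana wins 2–1.
  Chen vs Hira: Chen wins 2–1.
  Chen vs Ben: Chen wins 2–1.
  Chen vs Fay: Chen wins 2–1.
  Hira vs Ben: Hira wins 2–1.
  Hira vs Fay: Fay wins 3–0.
  Ben vs Fay: Fay wins 3–0.
Copeland scores (wins − losses):
  Ana: 4 − 0 = 4
  Chen: 3 − 1 = 2
  Hira: 1 − 3 = -2
  Ben: 0 − 4 = -4
  Fay: 2 − 2 = 0
Ana has the best Copeland score.

Ana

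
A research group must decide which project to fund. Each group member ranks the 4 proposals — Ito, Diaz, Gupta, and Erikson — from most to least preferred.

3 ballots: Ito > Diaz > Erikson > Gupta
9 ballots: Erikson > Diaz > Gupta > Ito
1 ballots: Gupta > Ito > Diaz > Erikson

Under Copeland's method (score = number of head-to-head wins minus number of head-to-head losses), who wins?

Erikson

Pairwise results:
  Ito vs Diaz: Diaz wins 9–4.
  Ito vs Gupta: Gupta wins 10–3.
  Ito vs Erikson: Erikson wins 9–4.
  Diaz vs Gupta: Diaz wins 12–1.
  Diaz vs Erikson: Erikson wins 9–4.
  Gupta vs Erikson: Erikson wins 12–1.
Copeland scores (wins − losses):
  Ito: 0 − 3 = -3
  Diaz: 2 − 1 = 1
  Gupta: 1 − 2 = -1
  Erikson: 3 − 0 = 3
Erikson has the best Copeland score.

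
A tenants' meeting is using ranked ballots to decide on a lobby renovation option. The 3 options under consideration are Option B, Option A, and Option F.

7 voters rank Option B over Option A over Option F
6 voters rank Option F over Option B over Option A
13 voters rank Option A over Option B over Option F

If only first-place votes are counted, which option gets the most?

First-place vote totals:
  Option B: 7
  Option A: 13
  Option F: 6
Option A has the most first-place votes.

Option A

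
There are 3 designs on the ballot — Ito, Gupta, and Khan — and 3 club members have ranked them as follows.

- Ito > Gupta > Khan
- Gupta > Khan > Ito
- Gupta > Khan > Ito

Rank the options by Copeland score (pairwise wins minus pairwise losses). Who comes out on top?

Gupta

Pairwise results:
  Ito vs Gupta: Gupta wins 2–1.
  Ito vs Khan: Khan wins 2–1.
  Gupta vs Khan: Gupta wins 3–0.
Copeland scores (wins − losses):
  Ito: 0 − 2 = -2
  Gupta: 2 − 0 = 2
  Khan: 1 − 1 = 0
Gupta has the best Copeland score.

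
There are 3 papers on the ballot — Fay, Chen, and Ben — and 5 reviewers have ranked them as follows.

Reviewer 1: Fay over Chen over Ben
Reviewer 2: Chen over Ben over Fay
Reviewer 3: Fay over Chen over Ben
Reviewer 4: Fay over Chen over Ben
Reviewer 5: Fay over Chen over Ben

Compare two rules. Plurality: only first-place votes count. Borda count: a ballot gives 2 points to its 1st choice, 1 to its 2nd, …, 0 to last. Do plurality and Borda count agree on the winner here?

Plurality first-place counts: Fay 4, Chen 1, Ben 0 → Fay.
Borda totals: Fay 8, Chen 6, Ben 1 → Fay.
The two rules agree on Fay.

Yes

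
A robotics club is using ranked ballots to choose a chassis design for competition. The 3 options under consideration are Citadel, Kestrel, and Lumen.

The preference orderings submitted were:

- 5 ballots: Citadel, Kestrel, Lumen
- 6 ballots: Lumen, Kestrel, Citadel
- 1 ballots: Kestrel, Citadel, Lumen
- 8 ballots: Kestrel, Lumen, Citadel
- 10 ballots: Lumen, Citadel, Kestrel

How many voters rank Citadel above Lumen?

Ballots ranking Citadel above Lumen: 5+1 = 6.
Ballots ranking Lumen above Citadel: 6+8+10 = 24.
So 6 of 30 voters prefer Citadel to Lumen.

6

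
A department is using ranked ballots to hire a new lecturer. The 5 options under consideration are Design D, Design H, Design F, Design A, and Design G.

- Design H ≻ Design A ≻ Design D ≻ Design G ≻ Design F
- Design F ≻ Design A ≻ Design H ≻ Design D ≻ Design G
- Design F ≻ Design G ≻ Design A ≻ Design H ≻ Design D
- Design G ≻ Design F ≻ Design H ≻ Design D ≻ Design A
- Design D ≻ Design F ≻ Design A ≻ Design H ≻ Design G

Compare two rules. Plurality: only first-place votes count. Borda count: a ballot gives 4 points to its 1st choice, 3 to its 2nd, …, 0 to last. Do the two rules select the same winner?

Plurality first-place counts: Design D 1, Design H 1, Design F 2, Design A 0, Design G 1 → Design F.
Borda totals: Design D 8, Design H 10, Design F 14, Design A 10, Design G 8 → Design F.
The two rules agree on Design F.

Yes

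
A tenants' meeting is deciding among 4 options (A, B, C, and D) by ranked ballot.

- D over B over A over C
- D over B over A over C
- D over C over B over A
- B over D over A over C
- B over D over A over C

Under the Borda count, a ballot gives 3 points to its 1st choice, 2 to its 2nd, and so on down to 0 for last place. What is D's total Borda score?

Borda scores:
  A: 1 + 1 + 0 + 1 + 1 = 4
  B: 2 + 2 + 1 + 3 + 3 = 11
  C: 0 + 0 + 2 + 0 + 0 = 2
  D: 3 + 3 + 3 + 2 + 2 = 13

13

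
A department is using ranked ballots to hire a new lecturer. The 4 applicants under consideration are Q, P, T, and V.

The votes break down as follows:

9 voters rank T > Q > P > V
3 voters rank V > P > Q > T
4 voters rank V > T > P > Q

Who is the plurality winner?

T

First-place vote totals:
  Q: 0
  P: 0
  T: 9
  V: 7
T has the most first-place votes.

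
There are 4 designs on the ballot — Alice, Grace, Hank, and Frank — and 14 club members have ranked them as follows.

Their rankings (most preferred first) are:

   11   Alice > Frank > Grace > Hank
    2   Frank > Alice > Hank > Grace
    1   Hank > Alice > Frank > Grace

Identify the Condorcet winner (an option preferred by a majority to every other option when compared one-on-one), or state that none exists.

Alice

Head-to-head results (14 voters total):
Alice vs Grace: Alice wins 14–0.
Alice vs Hank: Alice wins 13–1.
Alice vs Frank: Alice wins 12–2.
Grace vs Hank: Grace wins 11–3.
Grace vs Frank: Frank wins 14–0.
Hank vs Frank: Frank wins 13–1.
Alice beats each rival — Grace (14–0), Hank (13–1), Frank (12–2) — so Alice is the Condorcet winner.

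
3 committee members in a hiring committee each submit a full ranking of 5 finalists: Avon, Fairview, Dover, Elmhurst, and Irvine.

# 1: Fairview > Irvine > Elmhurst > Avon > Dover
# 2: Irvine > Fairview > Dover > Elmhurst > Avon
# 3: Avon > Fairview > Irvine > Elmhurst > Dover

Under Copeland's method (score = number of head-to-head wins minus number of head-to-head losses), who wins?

Fairview

Pairwise results:
  Avon vs Fairview: Fairview wins 2–1.
  Avon vs Dover: Avon wins 2–1.
  Avon vs Elmhurst: Elmhurst wins 2–1.
  Avon vs Irvine: Irvine wins 2–1.
  Fairview vs Dover: Fairview wins 3–0.
  Fairview vs Elmhurst: Fairview wins 3–0.
  Fairview vs Irvine: Fairview wins 2–1.
  Dover vs Elmhurst: Elmhurst wins 2–1.
  Dover vs Irvine: Irvine wins 3–0.
  Elmhurst vs Irvine: Irvine wins 3–0.
Copeland scores (wins − losses):
  Avon: 1 − 3 = -2
  Fairview: 4 − 0 = 4
  Dover: 0 − 4 = -4
  Elmhurst: 2 − 2 = 0
  Irvine: 3 − 1 = 2
Fairview has the best Copeland score.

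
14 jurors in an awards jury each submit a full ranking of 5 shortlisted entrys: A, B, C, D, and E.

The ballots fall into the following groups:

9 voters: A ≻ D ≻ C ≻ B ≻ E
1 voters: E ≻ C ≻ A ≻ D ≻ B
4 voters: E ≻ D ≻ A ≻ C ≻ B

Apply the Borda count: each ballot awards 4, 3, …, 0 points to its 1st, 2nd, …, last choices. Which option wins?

Borda scores:
  A: 9·4 + 2 + 4·2 = 46
  B: 9·1 + 0 + 4·0 = 9
  C: 9·2 + 3 + 4·1 = 25
  D: 9·3 + 1 + 4·3 = 40
  E: 9·0 + 4 + 4·4 = 20
A has the highest total.

A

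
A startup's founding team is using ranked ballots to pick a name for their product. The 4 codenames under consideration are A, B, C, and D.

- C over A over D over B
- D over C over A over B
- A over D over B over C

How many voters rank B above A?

Ballots ranking B above A: 0.
Ballots ranking A above B: 3.
So 0 of 3 voters prefer B to A.

0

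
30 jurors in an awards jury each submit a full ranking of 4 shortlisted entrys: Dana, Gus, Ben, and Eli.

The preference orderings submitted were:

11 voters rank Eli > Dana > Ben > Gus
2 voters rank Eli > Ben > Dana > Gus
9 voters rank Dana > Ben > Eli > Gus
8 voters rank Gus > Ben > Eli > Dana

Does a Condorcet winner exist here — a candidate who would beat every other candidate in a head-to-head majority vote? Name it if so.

There is no Condorcet winner

Head-to-head results (30 voters total):
Dana vs Gus: Dana wins 22–8.
Dana vs Ben: Dana wins 20–10.
Dana vs Eli: Eli wins 21–9.
Gus vs Ben: Ben wins 22–8.
Gus vs Eli: Eli wins 22–8.
Ben vs Eli: Ben wins 17–13.
No candidate beats all others: Dana beats Ben beats Eli beats Dana, a majority cycle.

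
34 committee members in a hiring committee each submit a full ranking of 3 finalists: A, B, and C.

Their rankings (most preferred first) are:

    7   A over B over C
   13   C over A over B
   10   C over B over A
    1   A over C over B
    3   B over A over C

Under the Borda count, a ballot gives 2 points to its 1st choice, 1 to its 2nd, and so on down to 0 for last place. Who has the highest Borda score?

C

Borda scores:
  A: 7·2 + 13·1 + 10·0 + 2 + 3·1 = 32
  B: 7·1 + 13·0 + 10·1 + 0 + 3·2 = 23
  C: 7·0 + 13·2 + 10·2 + 1 + 3·0 = 47
C has the highest total.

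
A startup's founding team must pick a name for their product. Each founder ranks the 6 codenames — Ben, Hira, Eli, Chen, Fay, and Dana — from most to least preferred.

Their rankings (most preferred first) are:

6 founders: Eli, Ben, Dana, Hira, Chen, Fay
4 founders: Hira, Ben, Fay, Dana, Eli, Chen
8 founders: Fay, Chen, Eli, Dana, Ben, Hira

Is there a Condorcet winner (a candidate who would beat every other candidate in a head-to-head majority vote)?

Head-to-head results (18 voters total):
Ben vs Hira: Ben wins 14–4.
Ben vs Eli: Eli wins 14–4.
Ben vs Chen: Ben wins 10–8.
Ben vs Fay: Ben wins 10–8.
Ben vs Dana: Ben wins 10–8.
Hira vs Eli: Eli wins 14–4.
Hira vs Chen: Hira wins 10–8.
Hira vs Fay: Hira wins 10–8.
Hira vs Dana: Dana wins 14–4.
Eli vs Chen: Eli wins 10–8.
Eli vs Fay: Fay wins 12–6.
Eli vs Dana: Eli wins 14–4.
Chen vs Fay: Fay wins 12–6.
Chen vs Dana: Dana wins 10–8.
Fay vs Dana: Fay wins 12–6.
No candidate beats all others: Ben beats Fay beats Eli beats Ben, a majority cycle.

No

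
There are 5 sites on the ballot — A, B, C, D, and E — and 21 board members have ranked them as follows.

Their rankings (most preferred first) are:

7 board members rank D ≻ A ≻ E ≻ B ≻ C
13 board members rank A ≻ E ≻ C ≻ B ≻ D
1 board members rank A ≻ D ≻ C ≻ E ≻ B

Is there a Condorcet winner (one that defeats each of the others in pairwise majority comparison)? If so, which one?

A

Head-to-head results (21 voters total):
A vs B: A wins 21–0.
A vs C: A wins 21–0.
A vs D: A wins 14–7.
A vs E: A wins 21–0.
B vs C: C wins 14–7.
B vs D: B wins 13–8.
B vs E: E wins 21–0.
C vs D: C wins 13–8.
C vs E: E wins 20–1.
D vs E: E wins 13–8.
A beats each rival — B (21–0), C (21–0), D (14–7), E (21–0) — so A is the Condorcet winner.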